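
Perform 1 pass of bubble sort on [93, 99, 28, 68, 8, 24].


Initial: [93, 99, 28, 68, 8, 24]
Pass 1: [93, 28, 68, 8, 24, 99] (4 swaps)

After 1 pass: [93, 28, 68, 8, 24, 99]


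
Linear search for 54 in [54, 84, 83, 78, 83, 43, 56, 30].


i=0: 54==54 found!

Found at 0, 1 comps


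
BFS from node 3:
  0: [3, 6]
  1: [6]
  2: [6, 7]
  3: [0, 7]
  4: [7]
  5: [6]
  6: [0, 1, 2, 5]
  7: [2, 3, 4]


Visit 3, enqueue [0, 7]
Visit 0, enqueue [6]
Visit 7, enqueue [2, 4]
Visit 6, enqueue [1, 5]
Visit 2, enqueue []
Visit 4, enqueue []
Visit 1, enqueue []
Visit 5, enqueue []

BFS order: [3, 0, 7, 6, 2, 4, 1, 5]


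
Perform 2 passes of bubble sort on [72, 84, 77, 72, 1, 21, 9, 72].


Initial: [72, 84, 77, 72, 1, 21, 9, 72]
Pass 1: [72, 77, 72, 1, 21, 9, 72, 84] (6 swaps)
Pass 2: [72, 72, 1, 21, 9, 72, 77, 84] (5 swaps)

After 2 passes: [72, 72, 1, 21, 9, 72, 77, 84]


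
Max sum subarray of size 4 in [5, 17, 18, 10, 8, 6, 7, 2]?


[0:4]: 50
[1:5]: 53
[2:6]: 42
[3:7]: 31
[4:8]: 23

Max: 53 at [1:5]


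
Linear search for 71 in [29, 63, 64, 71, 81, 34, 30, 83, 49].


i=0: 29!=71
i=1: 63!=71
i=2: 64!=71
i=3: 71==71 found!

Found at 3, 4 comps


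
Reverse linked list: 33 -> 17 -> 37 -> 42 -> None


Step 1: curr=33, set curr.next=prev(None) | reversed so far: 33
Step 2: curr=17, set curr.next=prev(33) | reversed so far: 17 -> 33
Step 3: curr=37, set curr.next=prev(17) | reversed so far: 37 -> 17 -> 33
Step 4: curr=42, set curr.next=prev(37) | reversed so far: 42 -> 37 -> 17 -> 33

42 -> 37 -> 17 -> 33 -> None


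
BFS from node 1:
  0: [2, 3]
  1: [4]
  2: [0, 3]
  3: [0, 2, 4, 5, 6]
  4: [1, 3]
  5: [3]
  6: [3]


Visit 1, enqueue [4]
Visit 4, enqueue [3]
Visit 3, enqueue [0, 2, 5, 6]
Visit 0, enqueue []
Visit 2, enqueue []
Visit 5, enqueue []
Visit 6, enqueue []

BFS order: [1, 4, 3, 0, 2, 5, 6]


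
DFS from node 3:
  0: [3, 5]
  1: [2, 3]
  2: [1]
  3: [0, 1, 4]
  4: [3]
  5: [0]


Visit 3, push [4, 1, 0]
Visit 0, push [5]
Visit 5, push []
Visit 1, push [2]
Visit 2, push []
Visit 4, push []

DFS order: [3, 0, 5, 1, 2, 4]


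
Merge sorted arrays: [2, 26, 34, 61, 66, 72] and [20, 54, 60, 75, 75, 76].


Take 2 from A
Take 20 from B
Take 26 from A
Take 34 from A
Take 54 from B
Take 60 from B
Take 61 from A
Take 66 from A
Take 72 from A

Merged: [2, 20, 26, 34, 54, 60, 61, 66, 72, 75, 75, 76]


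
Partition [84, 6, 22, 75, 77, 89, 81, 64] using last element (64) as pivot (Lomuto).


Pivot: 64
  6 <= 64: swap -> [6, 84, 22, 75, 77, 89, 81, 64]
  22 <= 64: swap -> [6, 22, 84, 75, 77, 89, 81, 64]
Place pivot at 2: [6, 22, 64, 75, 77, 89, 81, 84]

Partitioned: [6, 22, 64, 75, 77, 89, 81, 84]


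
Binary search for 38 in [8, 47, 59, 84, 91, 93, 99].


Step 1: lo=0, hi=6, mid=3, val=84
Step 2: lo=0, hi=2, mid=1, val=47
Step 3: lo=0, hi=0, mid=0, val=8

Not found


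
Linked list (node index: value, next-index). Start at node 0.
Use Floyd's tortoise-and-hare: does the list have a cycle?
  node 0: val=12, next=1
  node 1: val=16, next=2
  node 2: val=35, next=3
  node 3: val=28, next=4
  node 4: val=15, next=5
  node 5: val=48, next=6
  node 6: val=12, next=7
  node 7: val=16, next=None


Floyd's tortoise (slow, +1) and hare (fast, +2):
  init: slow=0, fast=0
  step 1: slow=1, fast=2
  step 2: slow=2, fast=4
  step 3: slow=3, fast=6
  step 4: fast 6->7->None, no cycle

Cycle: no


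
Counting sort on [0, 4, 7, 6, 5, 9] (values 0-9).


Input: [0, 4, 7, 6, 5, 9]
Counts: [1, 0, 0, 0, 1, 1, 1, 1, 0, 1]

Sorted: [0, 4, 5, 6, 7, 9]


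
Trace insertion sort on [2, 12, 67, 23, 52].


Initial: [2, 12, 67, 23, 52]
Insert 12: [2, 12, 67, 23, 52]
Insert 67: [2, 12, 67, 23, 52]
Insert 23: [2, 12, 23, 67, 52]
Insert 52: [2, 12, 23, 52, 67]

Sorted: [2, 12, 23, 52, 67]


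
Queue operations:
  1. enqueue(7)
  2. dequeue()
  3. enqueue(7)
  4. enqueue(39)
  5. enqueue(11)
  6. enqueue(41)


enqueue(7) -> [7]
dequeue()->7, []
enqueue(7) -> [7]
enqueue(39) -> [7, 39]
enqueue(11) -> [7, 39, 11]
enqueue(41) -> [7, 39, 11, 41]

Final queue: [7, 39, 11, 41]


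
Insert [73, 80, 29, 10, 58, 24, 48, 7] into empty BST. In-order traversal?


Insert 73: root
Insert 80: R from 73
Insert 29: L from 73
Insert 10: L from 73 -> L from 29
Insert 58: L from 73 -> R from 29
Insert 24: L from 73 -> L from 29 -> R from 10
Insert 48: L from 73 -> R from 29 -> L from 58
Insert 7: L from 73 -> L from 29 -> L from 10

In-order: [7, 10, 24, 29, 48, 58, 73, 80]


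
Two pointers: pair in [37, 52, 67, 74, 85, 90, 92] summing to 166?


lo=0(37)+hi=6(92)=129
lo=1(52)+hi=6(92)=144
lo=2(67)+hi=6(92)=159
lo=3(74)+hi=6(92)=166

Yes: 74+92=166


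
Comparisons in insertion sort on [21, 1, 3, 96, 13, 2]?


Algorithm: insertion sort
Input: [21, 1, 3, 96, 13, 2]
Sorted: [1, 2, 3, 13, 21, 96]

12


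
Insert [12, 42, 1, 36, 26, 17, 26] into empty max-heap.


Insert 12: [12]
Insert 42: [42, 12]
Insert 1: [42, 12, 1]
Insert 36: [42, 36, 1, 12]
Insert 26: [42, 36, 1, 12, 26]
Insert 17: [42, 36, 17, 12, 26, 1]
Insert 26: [42, 36, 26, 12, 26, 1, 17]

Final heap: [42, 36, 26, 12, 26, 1, 17]


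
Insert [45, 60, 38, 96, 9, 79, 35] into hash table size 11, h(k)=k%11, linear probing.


Insert 45: h=1 -> slot 1
Insert 60: h=5 -> slot 5
Insert 38: h=5, 1 probes -> slot 6
Insert 96: h=8 -> slot 8
Insert 9: h=9 -> slot 9
Insert 79: h=2 -> slot 2
Insert 35: h=2, 1 probes -> slot 3

Table: [None, 45, 79, 35, None, 60, 38, None, 96, 9, None]


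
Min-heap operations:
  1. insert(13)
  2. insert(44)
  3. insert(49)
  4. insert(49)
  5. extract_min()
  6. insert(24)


insert(13) -> [13]
insert(44) -> [13, 44]
insert(49) -> [13, 44, 49]
insert(49) -> [13, 44, 49, 49]
extract_min()->13, [44, 49, 49]
insert(24) -> [24, 44, 49, 49]

Final heap: [24, 44, 49, 49]


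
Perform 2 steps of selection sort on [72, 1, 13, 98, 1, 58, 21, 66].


Initial: [72, 1, 13, 98, 1, 58, 21, 66]
Step 1: min=1 at 1
  Swap: [1, 72, 13, 98, 1, 58, 21, 66]
Step 2: min=1 at 4
  Swap: [1, 1, 13, 98, 72, 58, 21, 66]

After 2 steps: [1, 1, 13, 98, 72, 58, 21, 66]


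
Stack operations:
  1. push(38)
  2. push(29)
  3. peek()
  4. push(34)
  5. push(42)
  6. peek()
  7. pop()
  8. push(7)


push(38) -> [38]
push(29) -> [38, 29]
peek()->29
push(34) -> [38, 29, 34]
push(42) -> [38, 29, 34, 42]
peek()->42
pop()->42, [38, 29, 34]
push(7) -> [38, 29, 34, 7]

Final stack: [38, 29, 34, 7]


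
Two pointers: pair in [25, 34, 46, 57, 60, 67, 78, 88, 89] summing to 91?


lo=0(25)+hi=8(89)=114
lo=0(25)+hi=7(88)=113
lo=0(25)+hi=6(78)=103
lo=0(25)+hi=5(67)=92
lo=0(25)+hi=4(60)=85
lo=1(34)+hi=4(60)=94
lo=1(34)+hi=3(57)=91

Yes: 34+57=91


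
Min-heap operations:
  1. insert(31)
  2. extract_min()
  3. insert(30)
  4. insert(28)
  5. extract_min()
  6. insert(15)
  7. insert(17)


insert(31) -> [31]
extract_min()->31, []
insert(30) -> [30]
insert(28) -> [28, 30]
extract_min()->28, [30]
insert(15) -> [15, 30]
insert(17) -> [15, 30, 17]

Final heap: [15, 30, 17]


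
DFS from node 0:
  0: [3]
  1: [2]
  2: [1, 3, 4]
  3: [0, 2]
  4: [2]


Visit 0, push [3]
Visit 3, push [2]
Visit 2, push [4, 1]
Visit 1, push []
Visit 4, push []

DFS order: [0, 3, 2, 1, 4]


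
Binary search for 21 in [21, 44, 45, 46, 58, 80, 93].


Step 1: lo=0, hi=6, mid=3, val=46
Step 2: lo=0, hi=2, mid=1, val=44
Step 3: lo=0, hi=0, mid=0, val=21

Found at index 0


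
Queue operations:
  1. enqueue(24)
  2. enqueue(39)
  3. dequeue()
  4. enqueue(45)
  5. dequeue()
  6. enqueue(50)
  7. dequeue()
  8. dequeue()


enqueue(24) -> [24]
enqueue(39) -> [24, 39]
dequeue()->24, [39]
enqueue(45) -> [39, 45]
dequeue()->39, [45]
enqueue(50) -> [45, 50]
dequeue()->45, [50]
dequeue()->50, []

Final queue: []


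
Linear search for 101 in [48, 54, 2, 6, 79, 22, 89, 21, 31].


i=0: 48!=101
i=1: 54!=101
i=2: 2!=101
i=3: 6!=101
i=4: 79!=101
i=5: 22!=101
i=6: 89!=101
i=7: 21!=101
i=8: 31!=101

Not found, 9 comps


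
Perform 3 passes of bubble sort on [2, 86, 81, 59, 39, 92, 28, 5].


Initial: [2, 86, 81, 59, 39, 92, 28, 5]
Pass 1: [2, 81, 59, 39, 86, 28, 5, 92] (5 swaps)
Pass 2: [2, 59, 39, 81, 28, 5, 86, 92] (4 swaps)
Pass 3: [2, 39, 59, 28, 5, 81, 86, 92] (3 swaps)

After 3 passes: [2, 39, 59, 28, 5, 81, 86, 92]


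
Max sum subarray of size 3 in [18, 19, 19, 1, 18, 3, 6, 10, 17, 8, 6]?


[0:3]: 56
[1:4]: 39
[2:5]: 38
[3:6]: 22
[4:7]: 27
[5:8]: 19
[6:9]: 33
[7:10]: 35
[8:11]: 31

Max: 56 at [0:3]


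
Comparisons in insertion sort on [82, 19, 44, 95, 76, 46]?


Algorithm: insertion sort
Input: [82, 19, 44, 95, 76, 46]
Sorted: [19, 44, 46, 76, 82, 95]

11


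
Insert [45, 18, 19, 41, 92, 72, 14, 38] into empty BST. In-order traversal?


Insert 45: root
Insert 18: L from 45
Insert 19: L from 45 -> R from 18
Insert 41: L from 45 -> R from 18 -> R from 19
Insert 92: R from 45
Insert 72: R from 45 -> L from 92
Insert 14: L from 45 -> L from 18
Insert 38: L from 45 -> R from 18 -> R from 19 -> L from 41

In-order: [14, 18, 19, 38, 41, 45, 72, 92]


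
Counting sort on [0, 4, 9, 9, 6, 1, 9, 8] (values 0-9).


Input: [0, 4, 9, 9, 6, 1, 9, 8]
Counts: [1, 1, 0, 0, 1, 0, 1, 0, 1, 3]

Sorted: [0, 1, 4, 6, 8, 9, 9, 9]


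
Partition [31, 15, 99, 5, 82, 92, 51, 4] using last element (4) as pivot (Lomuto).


Pivot: 4
Place pivot at 0: [4, 15, 99, 5, 82, 92, 51, 31]

Partitioned: [4, 15, 99, 5, 82, 92, 51, 31]


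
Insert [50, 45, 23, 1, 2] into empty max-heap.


Insert 50: [50]
Insert 45: [50, 45]
Insert 23: [50, 45, 23]
Insert 1: [50, 45, 23, 1]
Insert 2: [50, 45, 23, 1, 2]

Final heap: [50, 45, 23, 1, 2]


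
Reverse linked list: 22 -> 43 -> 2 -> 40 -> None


Step 1: curr=22, set curr.next=prev(None) | reversed so far: 22
Step 2: curr=43, set curr.next=prev(22) | reversed so far: 43 -> 22
Step 3: curr=2, set curr.next=prev(43) | reversed so far: 2 -> 43 -> 22
Step 4: curr=40, set curr.next=prev(2) | reversed so far: 40 -> 2 -> 43 -> 22

40 -> 2 -> 43 -> 22 -> None


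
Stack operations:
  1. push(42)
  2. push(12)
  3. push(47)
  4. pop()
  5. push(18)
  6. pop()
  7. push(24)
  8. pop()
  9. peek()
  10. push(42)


push(42) -> [42]
push(12) -> [42, 12]
push(47) -> [42, 12, 47]
pop()->47, [42, 12]
push(18) -> [42, 12, 18]
pop()->18, [42, 12]
push(24) -> [42, 12, 24]
pop()->24, [42, 12]
peek()->12
push(42) -> [42, 12, 42]

Final stack: [42, 12, 42]


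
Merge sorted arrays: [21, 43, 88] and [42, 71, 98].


Take 21 from A
Take 42 from B
Take 43 from A
Take 71 from B
Take 88 from A

Merged: [21, 42, 43, 71, 88, 98]


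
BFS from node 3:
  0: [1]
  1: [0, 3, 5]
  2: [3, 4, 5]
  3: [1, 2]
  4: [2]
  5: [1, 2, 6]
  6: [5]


Visit 3, enqueue [1, 2]
Visit 1, enqueue [0, 5]
Visit 2, enqueue [4]
Visit 0, enqueue []
Visit 5, enqueue [6]
Visit 4, enqueue []
Visit 6, enqueue []

BFS order: [3, 1, 2, 0, 5, 4, 6]


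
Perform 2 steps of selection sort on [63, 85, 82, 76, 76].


Initial: [63, 85, 82, 76, 76]
Step 1: min=63 at 0
  Swap: [63, 85, 82, 76, 76]
Step 2: min=76 at 3
  Swap: [63, 76, 82, 85, 76]

After 2 steps: [63, 76, 82, 85, 76]


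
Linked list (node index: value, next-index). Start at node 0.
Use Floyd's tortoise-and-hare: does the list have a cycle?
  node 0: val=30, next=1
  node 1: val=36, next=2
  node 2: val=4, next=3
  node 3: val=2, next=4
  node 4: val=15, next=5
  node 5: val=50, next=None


Floyd's tortoise (slow, +1) and hare (fast, +2):
  init: slow=0, fast=0
  step 1: slow=1, fast=2
  step 2: slow=2, fast=4
  step 3: fast 4->5->None, no cycle

Cycle: no


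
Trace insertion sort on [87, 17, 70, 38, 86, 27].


Initial: [87, 17, 70, 38, 86, 27]
Insert 17: [17, 87, 70, 38, 86, 27]
Insert 70: [17, 70, 87, 38, 86, 27]
Insert 38: [17, 38, 70, 87, 86, 27]
Insert 86: [17, 38, 70, 86, 87, 27]
Insert 27: [17, 27, 38, 70, 86, 87]

Sorted: [17, 27, 38, 70, 86, 87]


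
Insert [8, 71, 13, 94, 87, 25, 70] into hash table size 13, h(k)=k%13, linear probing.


Insert 8: h=8 -> slot 8
Insert 71: h=6 -> slot 6
Insert 13: h=0 -> slot 0
Insert 94: h=3 -> slot 3
Insert 87: h=9 -> slot 9
Insert 25: h=12 -> slot 12
Insert 70: h=5 -> slot 5

Table: [13, None, None, 94, None, 70, 71, None, 8, 87, None, None, 25]


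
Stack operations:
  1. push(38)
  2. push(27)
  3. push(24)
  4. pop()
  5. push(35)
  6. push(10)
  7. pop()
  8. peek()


push(38) -> [38]
push(27) -> [38, 27]
push(24) -> [38, 27, 24]
pop()->24, [38, 27]
push(35) -> [38, 27, 35]
push(10) -> [38, 27, 35, 10]
pop()->10, [38, 27, 35]
peek()->35

Final stack: [38, 27, 35]


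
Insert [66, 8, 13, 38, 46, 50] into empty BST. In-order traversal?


Insert 66: root
Insert 8: L from 66
Insert 13: L from 66 -> R from 8
Insert 38: L from 66 -> R from 8 -> R from 13
Insert 46: L from 66 -> R from 8 -> R from 13 -> R from 38
Insert 50: L from 66 -> R from 8 -> R from 13 -> R from 38 -> R from 46

In-order: [8, 13, 38, 46, 50, 66]


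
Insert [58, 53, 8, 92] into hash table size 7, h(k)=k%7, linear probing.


Insert 58: h=2 -> slot 2
Insert 53: h=4 -> slot 4
Insert 8: h=1 -> slot 1
Insert 92: h=1, 2 probes -> slot 3

Table: [None, 8, 58, 92, 53, None, None]


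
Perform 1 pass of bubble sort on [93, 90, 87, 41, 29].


Initial: [93, 90, 87, 41, 29]
Pass 1: [90, 87, 41, 29, 93] (4 swaps)

After 1 pass: [90, 87, 41, 29, 93]


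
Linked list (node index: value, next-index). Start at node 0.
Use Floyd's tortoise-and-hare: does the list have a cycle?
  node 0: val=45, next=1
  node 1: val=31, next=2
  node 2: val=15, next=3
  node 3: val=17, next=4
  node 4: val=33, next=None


Floyd's tortoise (slow, +1) and hare (fast, +2):
  init: slow=0, fast=0
  step 1: slow=1, fast=2
  step 2: slow=2, fast=4
  step 3: fast -> None, no cycle

Cycle: no


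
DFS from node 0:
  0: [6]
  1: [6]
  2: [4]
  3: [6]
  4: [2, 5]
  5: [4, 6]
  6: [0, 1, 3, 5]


Visit 0, push [6]
Visit 6, push [5, 3, 1]
Visit 1, push []
Visit 3, push []
Visit 5, push [4]
Visit 4, push [2]
Visit 2, push []

DFS order: [0, 6, 1, 3, 5, 4, 2]


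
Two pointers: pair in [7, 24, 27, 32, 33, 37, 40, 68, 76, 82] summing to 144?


lo=0(7)+hi=9(82)=89
lo=1(24)+hi=9(82)=106
lo=2(27)+hi=9(82)=109
lo=3(32)+hi=9(82)=114
lo=4(33)+hi=9(82)=115
lo=5(37)+hi=9(82)=119
lo=6(40)+hi=9(82)=122
lo=7(68)+hi=9(82)=150
lo=7(68)+hi=8(76)=144

Yes: 68+76=144


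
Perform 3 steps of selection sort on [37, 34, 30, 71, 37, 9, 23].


Initial: [37, 34, 30, 71, 37, 9, 23]
Step 1: min=9 at 5
  Swap: [9, 34, 30, 71, 37, 37, 23]
Step 2: min=23 at 6
  Swap: [9, 23, 30, 71, 37, 37, 34]
Step 3: min=30 at 2
  Swap: [9, 23, 30, 71, 37, 37, 34]

After 3 steps: [9, 23, 30, 71, 37, 37, 34]


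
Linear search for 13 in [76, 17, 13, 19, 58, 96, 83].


i=0: 76!=13
i=1: 17!=13
i=2: 13==13 found!

Found at 2, 3 comps


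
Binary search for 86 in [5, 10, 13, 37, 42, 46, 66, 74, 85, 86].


Step 1: lo=0, hi=9, mid=4, val=42
Step 2: lo=5, hi=9, mid=7, val=74
Step 3: lo=8, hi=9, mid=8, val=85
Step 4: lo=9, hi=9, mid=9, val=86

Found at index 9


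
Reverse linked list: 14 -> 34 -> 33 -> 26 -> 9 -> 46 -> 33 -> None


Step 1: curr=14, set curr.next=prev(None) | reversed so far: 14
Step 2: curr=34, set curr.next=prev(14) | reversed so far: 34 -> 14
Step 3: curr=33, set curr.next=prev(34) | reversed so far: 33 -> 34 -> 14
Step 4: curr=26, set curr.next=prev(33) | reversed so far: 26 -> 33 -> 34 -> 14
Step 5: curr=9, set curr.next=prev(26) | reversed so far: 9 -> 26 -> 33 -> 34 -> 14
Step 6: curr=46, set curr.next=prev(9) | reversed so far: 46 -> 9 -> 26 -> 33 -> 34 -> 14
Step 7: curr=33, set curr.next=prev(46) | reversed so far: 33 -> 46 -> 9 -> 26 -> 33 -> 34 -> 14

33 -> 46 -> 9 -> 26 -> 33 -> 34 -> 14 -> None


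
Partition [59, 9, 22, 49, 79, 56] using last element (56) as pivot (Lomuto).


Pivot: 56
  9 <= 56: swap -> [9, 59, 22, 49, 79, 56]
  22 <= 56: swap -> [9, 22, 59, 49, 79, 56]
  49 <= 56: swap -> [9, 22, 49, 59, 79, 56]
Place pivot at 3: [9, 22, 49, 56, 79, 59]

Partitioned: [9, 22, 49, 56, 79, 59]


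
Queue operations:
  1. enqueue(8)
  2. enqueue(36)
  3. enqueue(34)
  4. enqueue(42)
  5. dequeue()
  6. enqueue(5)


enqueue(8) -> [8]
enqueue(36) -> [8, 36]
enqueue(34) -> [8, 36, 34]
enqueue(42) -> [8, 36, 34, 42]
dequeue()->8, [36, 34, 42]
enqueue(5) -> [36, 34, 42, 5]

Final queue: [36, 34, 42, 5]


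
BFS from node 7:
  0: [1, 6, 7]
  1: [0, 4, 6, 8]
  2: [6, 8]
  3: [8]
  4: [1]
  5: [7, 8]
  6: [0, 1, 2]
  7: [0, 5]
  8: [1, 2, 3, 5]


Visit 7, enqueue [0, 5]
Visit 0, enqueue [1, 6]
Visit 5, enqueue [8]
Visit 1, enqueue [4]
Visit 6, enqueue [2]
Visit 8, enqueue [3]
Visit 4, enqueue []
Visit 2, enqueue []
Visit 3, enqueue []

BFS order: [7, 0, 5, 1, 6, 8, 4, 2, 3]


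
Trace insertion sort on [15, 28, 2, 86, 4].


Initial: [15, 28, 2, 86, 4]
Insert 28: [15, 28, 2, 86, 4]
Insert 2: [2, 15, 28, 86, 4]
Insert 86: [2, 15, 28, 86, 4]
Insert 4: [2, 4, 15, 28, 86]

Sorted: [2, 4, 15, 28, 86]


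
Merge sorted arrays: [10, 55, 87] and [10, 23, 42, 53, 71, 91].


Take 10 from A
Take 10 from B
Take 23 from B
Take 42 from B
Take 53 from B
Take 55 from A
Take 71 from B
Take 87 from A

Merged: [10, 10, 23, 42, 53, 55, 71, 87, 91]


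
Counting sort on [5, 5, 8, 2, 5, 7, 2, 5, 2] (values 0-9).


Input: [5, 5, 8, 2, 5, 7, 2, 5, 2]
Counts: [0, 0, 3, 0, 0, 4, 0, 1, 1, 0]

Sorted: [2, 2, 2, 5, 5, 5, 5, 7, 8]


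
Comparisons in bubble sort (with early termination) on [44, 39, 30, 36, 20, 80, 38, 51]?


Algorithm: bubble sort (with early termination)
Input: [44, 39, 30, 36, 20, 80, 38, 51]
Sorted: [20, 30, 36, 38, 39, 44, 51, 80]

25


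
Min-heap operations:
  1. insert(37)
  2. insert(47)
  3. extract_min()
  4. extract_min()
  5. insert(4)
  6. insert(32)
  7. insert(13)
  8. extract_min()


insert(37) -> [37]
insert(47) -> [37, 47]
extract_min()->37, [47]
extract_min()->47, []
insert(4) -> [4]
insert(32) -> [4, 32]
insert(13) -> [4, 32, 13]
extract_min()->4, [13, 32]

Final heap: [13, 32]


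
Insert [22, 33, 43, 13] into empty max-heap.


Insert 22: [22]
Insert 33: [33, 22]
Insert 43: [43, 22, 33]
Insert 13: [43, 22, 33, 13]

Final heap: [43, 22, 33, 13]


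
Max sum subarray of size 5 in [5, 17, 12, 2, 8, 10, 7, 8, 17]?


[0:5]: 44
[1:6]: 49
[2:7]: 39
[3:8]: 35
[4:9]: 50

Max: 50 at [4:9]


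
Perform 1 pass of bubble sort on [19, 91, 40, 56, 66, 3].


Initial: [19, 91, 40, 56, 66, 3]
Pass 1: [19, 40, 56, 66, 3, 91] (4 swaps)

After 1 pass: [19, 40, 56, 66, 3, 91]


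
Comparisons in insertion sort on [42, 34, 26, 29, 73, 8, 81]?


Algorithm: insertion sort
Input: [42, 34, 26, 29, 73, 8, 81]
Sorted: [8, 26, 29, 34, 42, 73, 81]

13


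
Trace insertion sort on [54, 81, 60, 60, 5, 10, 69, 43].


Initial: [54, 81, 60, 60, 5, 10, 69, 43]
Insert 81: [54, 81, 60, 60, 5, 10, 69, 43]
Insert 60: [54, 60, 81, 60, 5, 10, 69, 43]
Insert 60: [54, 60, 60, 81, 5, 10, 69, 43]
Insert 5: [5, 54, 60, 60, 81, 10, 69, 43]
Insert 10: [5, 10, 54, 60, 60, 81, 69, 43]
Insert 69: [5, 10, 54, 60, 60, 69, 81, 43]
Insert 43: [5, 10, 43, 54, 60, 60, 69, 81]

Sorted: [5, 10, 43, 54, 60, 60, 69, 81]


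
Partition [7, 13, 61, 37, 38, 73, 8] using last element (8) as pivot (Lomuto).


Pivot: 8
  7 <= 8: advance i (no swap)
Place pivot at 1: [7, 8, 61, 37, 38, 73, 13]

Partitioned: [7, 8, 61, 37, 38, 73, 13]


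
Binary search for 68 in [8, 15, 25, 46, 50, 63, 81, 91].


Step 1: lo=0, hi=7, mid=3, val=46
Step 2: lo=4, hi=7, mid=5, val=63
Step 3: lo=6, hi=7, mid=6, val=81

Not found


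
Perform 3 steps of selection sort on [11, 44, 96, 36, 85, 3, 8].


Initial: [11, 44, 96, 36, 85, 3, 8]
Step 1: min=3 at 5
  Swap: [3, 44, 96, 36, 85, 11, 8]
Step 2: min=8 at 6
  Swap: [3, 8, 96, 36, 85, 11, 44]
Step 3: min=11 at 5
  Swap: [3, 8, 11, 36, 85, 96, 44]

After 3 steps: [3, 8, 11, 36, 85, 96, 44]


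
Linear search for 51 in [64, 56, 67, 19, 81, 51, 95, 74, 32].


i=0: 64!=51
i=1: 56!=51
i=2: 67!=51
i=3: 19!=51
i=4: 81!=51
i=5: 51==51 found!

Found at 5, 6 comps


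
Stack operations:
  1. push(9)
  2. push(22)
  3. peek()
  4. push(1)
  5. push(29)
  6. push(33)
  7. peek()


push(9) -> [9]
push(22) -> [9, 22]
peek()->22
push(1) -> [9, 22, 1]
push(29) -> [9, 22, 1, 29]
push(33) -> [9, 22, 1, 29, 33]
peek()->33

Final stack: [9, 22, 1, 29, 33]


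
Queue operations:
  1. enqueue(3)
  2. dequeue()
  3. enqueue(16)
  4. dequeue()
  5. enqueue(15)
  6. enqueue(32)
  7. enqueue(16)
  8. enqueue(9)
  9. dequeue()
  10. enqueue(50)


enqueue(3) -> [3]
dequeue()->3, []
enqueue(16) -> [16]
dequeue()->16, []
enqueue(15) -> [15]
enqueue(32) -> [15, 32]
enqueue(16) -> [15, 32, 16]
enqueue(9) -> [15, 32, 16, 9]
dequeue()->15, [32, 16, 9]
enqueue(50) -> [32, 16, 9, 50]

Final queue: [32, 16, 9, 50]


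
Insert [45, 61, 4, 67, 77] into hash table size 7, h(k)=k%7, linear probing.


Insert 45: h=3 -> slot 3
Insert 61: h=5 -> slot 5
Insert 4: h=4 -> slot 4
Insert 67: h=4, 2 probes -> slot 6
Insert 77: h=0 -> slot 0

Table: [77, None, None, 45, 4, 61, 67]


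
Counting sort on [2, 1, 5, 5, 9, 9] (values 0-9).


Input: [2, 1, 5, 5, 9, 9]
Counts: [0, 1, 1, 0, 0, 2, 0, 0, 0, 2]

Sorted: [1, 2, 5, 5, 9, 9]


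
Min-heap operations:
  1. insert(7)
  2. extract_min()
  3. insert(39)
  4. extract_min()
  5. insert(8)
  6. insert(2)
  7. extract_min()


insert(7) -> [7]
extract_min()->7, []
insert(39) -> [39]
extract_min()->39, []
insert(8) -> [8]
insert(2) -> [2, 8]
extract_min()->2, [8]

Final heap: [8]


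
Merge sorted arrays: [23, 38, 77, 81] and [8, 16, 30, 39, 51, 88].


Take 8 from B
Take 16 from B
Take 23 from A
Take 30 from B
Take 38 from A
Take 39 from B
Take 51 from B
Take 77 from A
Take 81 from A

Merged: [8, 16, 23, 30, 38, 39, 51, 77, 81, 88]


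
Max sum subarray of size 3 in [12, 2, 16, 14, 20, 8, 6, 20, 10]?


[0:3]: 30
[1:4]: 32
[2:5]: 50
[3:6]: 42
[4:7]: 34
[5:8]: 34
[6:9]: 36

Max: 50 at [2:5]


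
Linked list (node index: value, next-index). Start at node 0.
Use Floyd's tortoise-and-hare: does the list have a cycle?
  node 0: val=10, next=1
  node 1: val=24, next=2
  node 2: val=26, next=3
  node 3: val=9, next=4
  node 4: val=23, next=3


Floyd's tortoise (slow, +1) and hare (fast, +2):
  init: slow=0, fast=0
  step 1: slow=1, fast=2
  step 2: slow=2, fast=4
  step 3: slow=3, fast=4
  step 4: slow=4, fast=4
  slow == fast at node 4: cycle detected

Cycle: yes


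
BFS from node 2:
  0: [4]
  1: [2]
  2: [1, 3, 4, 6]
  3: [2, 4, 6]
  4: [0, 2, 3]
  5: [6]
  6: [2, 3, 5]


Visit 2, enqueue [1, 3, 4, 6]
Visit 1, enqueue []
Visit 3, enqueue []
Visit 4, enqueue [0]
Visit 6, enqueue [5]
Visit 0, enqueue []
Visit 5, enqueue []

BFS order: [2, 1, 3, 4, 6, 0, 5]


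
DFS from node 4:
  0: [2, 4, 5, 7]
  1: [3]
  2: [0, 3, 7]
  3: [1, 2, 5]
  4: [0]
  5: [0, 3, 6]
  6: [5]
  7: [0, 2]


Visit 4, push [0]
Visit 0, push [7, 5, 2]
Visit 2, push [7, 3]
Visit 3, push [5, 1]
Visit 1, push []
Visit 5, push [6]
Visit 6, push []
Visit 7, push []

DFS order: [4, 0, 2, 3, 1, 5, 6, 7]


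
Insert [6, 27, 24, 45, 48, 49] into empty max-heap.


Insert 6: [6]
Insert 27: [27, 6]
Insert 24: [27, 6, 24]
Insert 45: [45, 27, 24, 6]
Insert 48: [48, 45, 24, 6, 27]
Insert 49: [49, 45, 48, 6, 27, 24]

Final heap: [49, 45, 48, 6, 27, 24]


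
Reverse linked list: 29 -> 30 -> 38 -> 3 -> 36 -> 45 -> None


Step 1: curr=29, set curr.next=prev(None) | reversed so far: 29
Step 2: curr=30, set curr.next=prev(29) | reversed so far: 30 -> 29
Step 3: curr=38, set curr.next=prev(30) | reversed so far: 38 -> 30 -> 29
Step 4: curr=3, set curr.next=prev(38) | reversed so far: 3 -> 38 -> 30 -> 29
Step 5: curr=36, set curr.next=prev(3) | reversed so far: 36 -> 3 -> 38 -> 30 -> 29
Step 6: curr=45, set curr.next=prev(36) | reversed so far: 45 -> 36 -> 3 -> 38 -> 30 -> 29

45 -> 36 -> 3 -> 38 -> 30 -> 29 -> None


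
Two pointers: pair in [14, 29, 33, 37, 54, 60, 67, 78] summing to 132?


lo=0(14)+hi=7(78)=92
lo=1(29)+hi=7(78)=107
lo=2(33)+hi=7(78)=111
lo=3(37)+hi=7(78)=115
lo=4(54)+hi=7(78)=132

Yes: 54+78=132


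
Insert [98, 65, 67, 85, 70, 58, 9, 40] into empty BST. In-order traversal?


Insert 98: root
Insert 65: L from 98
Insert 67: L from 98 -> R from 65
Insert 85: L from 98 -> R from 65 -> R from 67
Insert 70: L from 98 -> R from 65 -> R from 67 -> L from 85
Insert 58: L from 98 -> L from 65
Insert 9: L from 98 -> L from 65 -> L from 58
Insert 40: L from 98 -> L from 65 -> L from 58 -> R from 9

In-order: [9, 40, 58, 65, 67, 70, 85, 98]


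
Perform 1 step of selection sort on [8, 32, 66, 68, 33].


Initial: [8, 32, 66, 68, 33]
Step 1: min=8 at 0
  Swap: [8, 32, 66, 68, 33]

After 1 step: [8, 32, 66, 68, 33]


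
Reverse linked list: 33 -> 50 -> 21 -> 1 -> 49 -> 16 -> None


Step 1: curr=33, set curr.next=prev(None) | reversed so far: 33
Step 2: curr=50, set curr.next=prev(33) | reversed so far: 50 -> 33
Step 3: curr=21, set curr.next=prev(50) | reversed so far: 21 -> 50 -> 33
Step 4: curr=1, set curr.next=prev(21) | reversed so far: 1 -> 21 -> 50 -> 33
Step 5: curr=49, set curr.next=prev(1) | reversed so far: 49 -> 1 -> 21 -> 50 -> 33
Step 6: curr=16, set curr.next=prev(49) | reversed so far: 16 -> 49 -> 1 -> 21 -> 50 -> 33

16 -> 49 -> 1 -> 21 -> 50 -> 33 -> None


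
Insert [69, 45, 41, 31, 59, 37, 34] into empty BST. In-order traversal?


Insert 69: root
Insert 45: L from 69
Insert 41: L from 69 -> L from 45
Insert 31: L from 69 -> L from 45 -> L from 41
Insert 59: L from 69 -> R from 45
Insert 37: L from 69 -> L from 45 -> L from 41 -> R from 31
Insert 34: L from 69 -> L from 45 -> L from 41 -> R from 31 -> L from 37

In-order: [31, 34, 37, 41, 45, 59, 69]


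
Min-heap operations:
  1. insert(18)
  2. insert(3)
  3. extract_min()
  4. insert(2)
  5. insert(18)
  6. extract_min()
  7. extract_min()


insert(18) -> [18]
insert(3) -> [3, 18]
extract_min()->3, [18]
insert(2) -> [2, 18]
insert(18) -> [2, 18, 18]
extract_min()->2, [18, 18]
extract_min()->18, [18]

Final heap: [18]


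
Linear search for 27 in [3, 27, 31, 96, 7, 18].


i=0: 3!=27
i=1: 27==27 found!

Found at 1, 2 comps


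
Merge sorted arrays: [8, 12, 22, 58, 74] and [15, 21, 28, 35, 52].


Take 8 from A
Take 12 from A
Take 15 from B
Take 21 from B
Take 22 from A
Take 28 from B
Take 35 from B
Take 52 from B

Merged: [8, 12, 15, 21, 22, 28, 35, 52, 58, 74]


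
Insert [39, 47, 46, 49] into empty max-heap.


Insert 39: [39]
Insert 47: [47, 39]
Insert 46: [47, 39, 46]
Insert 49: [49, 47, 46, 39]

Final heap: [49, 47, 46, 39]


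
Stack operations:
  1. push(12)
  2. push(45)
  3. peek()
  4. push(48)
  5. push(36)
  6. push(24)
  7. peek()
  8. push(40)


push(12) -> [12]
push(45) -> [12, 45]
peek()->45
push(48) -> [12, 45, 48]
push(36) -> [12, 45, 48, 36]
push(24) -> [12, 45, 48, 36, 24]
peek()->24
push(40) -> [12, 45, 48, 36, 24, 40]

Final stack: [12, 45, 48, 36, 24, 40]


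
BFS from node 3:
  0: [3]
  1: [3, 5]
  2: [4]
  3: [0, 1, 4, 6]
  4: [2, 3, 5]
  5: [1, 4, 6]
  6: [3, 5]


Visit 3, enqueue [0, 1, 4, 6]
Visit 0, enqueue []
Visit 1, enqueue [5]
Visit 4, enqueue [2]
Visit 6, enqueue []
Visit 5, enqueue []
Visit 2, enqueue []

BFS order: [3, 0, 1, 4, 6, 5, 2]


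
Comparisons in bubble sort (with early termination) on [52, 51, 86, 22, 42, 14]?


Algorithm: bubble sort (with early termination)
Input: [52, 51, 86, 22, 42, 14]
Sorted: [14, 22, 42, 51, 52, 86]

15


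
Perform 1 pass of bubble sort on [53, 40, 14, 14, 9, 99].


Initial: [53, 40, 14, 14, 9, 99]
Pass 1: [40, 14, 14, 9, 53, 99] (4 swaps)

After 1 pass: [40, 14, 14, 9, 53, 99]


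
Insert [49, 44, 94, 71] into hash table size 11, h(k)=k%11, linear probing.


Insert 49: h=5 -> slot 5
Insert 44: h=0 -> slot 0
Insert 94: h=6 -> slot 6
Insert 71: h=5, 2 probes -> slot 7

Table: [44, None, None, None, None, 49, 94, 71, None, None, None]


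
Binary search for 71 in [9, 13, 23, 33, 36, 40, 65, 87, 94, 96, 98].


Step 1: lo=0, hi=10, mid=5, val=40
Step 2: lo=6, hi=10, mid=8, val=94
Step 3: lo=6, hi=7, mid=6, val=65
Step 4: lo=7, hi=7, mid=7, val=87

Not found


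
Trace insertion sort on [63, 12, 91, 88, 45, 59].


Initial: [63, 12, 91, 88, 45, 59]
Insert 12: [12, 63, 91, 88, 45, 59]
Insert 91: [12, 63, 91, 88, 45, 59]
Insert 88: [12, 63, 88, 91, 45, 59]
Insert 45: [12, 45, 63, 88, 91, 59]
Insert 59: [12, 45, 59, 63, 88, 91]

Sorted: [12, 45, 59, 63, 88, 91]


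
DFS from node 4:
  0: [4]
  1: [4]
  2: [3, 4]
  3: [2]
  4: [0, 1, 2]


Visit 4, push [2, 1, 0]
Visit 0, push []
Visit 1, push []
Visit 2, push [3]
Visit 3, push []

DFS order: [4, 0, 1, 2, 3]


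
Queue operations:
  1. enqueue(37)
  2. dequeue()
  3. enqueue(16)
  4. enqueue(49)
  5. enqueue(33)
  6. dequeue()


enqueue(37) -> [37]
dequeue()->37, []
enqueue(16) -> [16]
enqueue(49) -> [16, 49]
enqueue(33) -> [16, 49, 33]
dequeue()->16, [49, 33]

Final queue: [49, 33]


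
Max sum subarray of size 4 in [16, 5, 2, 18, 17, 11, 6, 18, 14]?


[0:4]: 41
[1:5]: 42
[2:6]: 48
[3:7]: 52
[4:8]: 52
[5:9]: 49

Max: 52 at [3:7]


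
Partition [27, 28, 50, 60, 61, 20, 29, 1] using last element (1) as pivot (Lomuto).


Pivot: 1
Place pivot at 0: [1, 28, 50, 60, 61, 20, 29, 27]

Partitioned: [1, 28, 50, 60, 61, 20, 29, 27]


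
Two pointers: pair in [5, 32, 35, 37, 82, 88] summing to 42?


lo=0(5)+hi=5(88)=93
lo=0(5)+hi=4(82)=87
lo=0(5)+hi=3(37)=42

Yes: 5+37=42


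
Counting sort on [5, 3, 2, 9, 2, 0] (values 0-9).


Input: [5, 3, 2, 9, 2, 0]
Counts: [1, 0, 2, 1, 0, 1, 0, 0, 0, 1]

Sorted: [0, 2, 2, 3, 5, 9]


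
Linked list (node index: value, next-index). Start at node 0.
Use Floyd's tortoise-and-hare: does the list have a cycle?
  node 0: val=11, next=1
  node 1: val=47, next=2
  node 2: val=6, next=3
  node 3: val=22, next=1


Floyd's tortoise (slow, +1) and hare (fast, +2):
  init: slow=0, fast=0
  step 1: slow=1, fast=2
  step 2: slow=2, fast=1
  step 3: slow=3, fast=3
  slow == fast at node 3: cycle detected

Cycle: yes


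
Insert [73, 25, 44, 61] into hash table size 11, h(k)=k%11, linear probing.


Insert 73: h=7 -> slot 7
Insert 25: h=3 -> slot 3
Insert 44: h=0 -> slot 0
Insert 61: h=6 -> slot 6

Table: [44, None, None, 25, None, None, 61, 73, None, None, None]


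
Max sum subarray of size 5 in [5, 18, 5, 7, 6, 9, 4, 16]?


[0:5]: 41
[1:6]: 45
[2:7]: 31
[3:8]: 42

Max: 45 at [1:6]


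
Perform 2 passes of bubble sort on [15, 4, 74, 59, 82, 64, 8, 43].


Initial: [15, 4, 74, 59, 82, 64, 8, 43]
Pass 1: [4, 15, 59, 74, 64, 8, 43, 82] (5 swaps)
Pass 2: [4, 15, 59, 64, 8, 43, 74, 82] (3 swaps)

After 2 passes: [4, 15, 59, 64, 8, 43, 74, 82]


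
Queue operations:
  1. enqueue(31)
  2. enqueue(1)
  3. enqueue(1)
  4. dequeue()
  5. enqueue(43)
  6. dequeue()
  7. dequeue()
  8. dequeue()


enqueue(31) -> [31]
enqueue(1) -> [31, 1]
enqueue(1) -> [31, 1, 1]
dequeue()->31, [1, 1]
enqueue(43) -> [1, 1, 43]
dequeue()->1, [1, 43]
dequeue()->1, [43]
dequeue()->43, []

Final queue: []


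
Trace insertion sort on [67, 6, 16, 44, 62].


Initial: [67, 6, 16, 44, 62]
Insert 6: [6, 67, 16, 44, 62]
Insert 16: [6, 16, 67, 44, 62]
Insert 44: [6, 16, 44, 67, 62]
Insert 62: [6, 16, 44, 62, 67]

Sorted: [6, 16, 44, 62, 67]


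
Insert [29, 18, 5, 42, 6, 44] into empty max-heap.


Insert 29: [29]
Insert 18: [29, 18]
Insert 5: [29, 18, 5]
Insert 42: [42, 29, 5, 18]
Insert 6: [42, 29, 5, 18, 6]
Insert 44: [44, 29, 42, 18, 6, 5]

Final heap: [44, 29, 42, 18, 6, 5]


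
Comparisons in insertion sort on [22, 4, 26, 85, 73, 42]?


Algorithm: insertion sort
Input: [22, 4, 26, 85, 73, 42]
Sorted: [4, 22, 26, 42, 73, 85]

8


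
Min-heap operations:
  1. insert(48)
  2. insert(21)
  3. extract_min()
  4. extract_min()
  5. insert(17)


insert(48) -> [48]
insert(21) -> [21, 48]
extract_min()->21, [48]
extract_min()->48, []
insert(17) -> [17]

Final heap: [17]


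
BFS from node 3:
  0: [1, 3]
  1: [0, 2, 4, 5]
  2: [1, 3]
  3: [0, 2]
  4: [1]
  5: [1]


Visit 3, enqueue [0, 2]
Visit 0, enqueue [1]
Visit 2, enqueue []
Visit 1, enqueue [4, 5]
Visit 4, enqueue []
Visit 5, enqueue []

BFS order: [3, 0, 2, 1, 4, 5]


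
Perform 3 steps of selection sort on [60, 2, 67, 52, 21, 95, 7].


Initial: [60, 2, 67, 52, 21, 95, 7]
Step 1: min=2 at 1
  Swap: [2, 60, 67, 52, 21, 95, 7]
Step 2: min=7 at 6
  Swap: [2, 7, 67, 52, 21, 95, 60]
Step 3: min=21 at 4
  Swap: [2, 7, 21, 52, 67, 95, 60]

After 3 steps: [2, 7, 21, 52, 67, 95, 60]


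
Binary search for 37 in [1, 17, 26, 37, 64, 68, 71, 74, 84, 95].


Step 1: lo=0, hi=9, mid=4, val=64
Step 2: lo=0, hi=3, mid=1, val=17
Step 3: lo=2, hi=3, mid=2, val=26
Step 4: lo=3, hi=3, mid=3, val=37

Found at index 3


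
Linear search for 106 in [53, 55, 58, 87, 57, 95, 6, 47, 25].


i=0: 53!=106
i=1: 55!=106
i=2: 58!=106
i=3: 87!=106
i=4: 57!=106
i=5: 95!=106
i=6: 6!=106
i=7: 47!=106
i=8: 25!=106

Not found, 9 comps


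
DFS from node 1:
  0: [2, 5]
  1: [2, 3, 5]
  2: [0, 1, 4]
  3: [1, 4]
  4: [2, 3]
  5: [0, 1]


Visit 1, push [5, 3, 2]
Visit 2, push [4, 0]
Visit 0, push [5]
Visit 5, push []
Visit 4, push [3]
Visit 3, push []

DFS order: [1, 2, 0, 5, 4, 3]


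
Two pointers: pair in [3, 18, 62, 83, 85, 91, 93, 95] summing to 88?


lo=0(3)+hi=7(95)=98
lo=0(3)+hi=6(93)=96
lo=0(3)+hi=5(91)=94
lo=0(3)+hi=4(85)=88

Yes: 3+85=88


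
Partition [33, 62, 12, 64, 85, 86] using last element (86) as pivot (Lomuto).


Pivot: 86
  33 <= 86: advance i (no swap)
  62 <= 86: advance i (no swap)
  12 <= 86: advance i (no swap)
  64 <= 86: advance i (no swap)
  85 <= 86: advance i (no swap)
Place pivot at 5: [33, 62, 12, 64, 85, 86]

Partitioned: [33, 62, 12, 64, 85, 86]


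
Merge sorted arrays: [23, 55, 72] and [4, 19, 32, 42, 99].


Take 4 from B
Take 19 from B
Take 23 from A
Take 32 from B
Take 42 from B
Take 55 from A
Take 72 from A

Merged: [4, 19, 23, 32, 42, 55, 72, 99]


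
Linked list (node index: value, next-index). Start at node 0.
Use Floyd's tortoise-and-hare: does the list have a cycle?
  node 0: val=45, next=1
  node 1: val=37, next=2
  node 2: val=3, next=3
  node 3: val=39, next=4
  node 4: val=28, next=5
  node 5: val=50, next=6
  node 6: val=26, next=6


Floyd's tortoise (slow, +1) and hare (fast, +2):
  init: slow=0, fast=0
  step 1: slow=1, fast=2
  step 2: slow=2, fast=4
  step 3: slow=3, fast=6
  step 4: slow=4, fast=6
  step 5: slow=5, fast=6
  step 6: slow=6, fast=6
  slow == fast at node 6: cycle detected

Cycle: yes


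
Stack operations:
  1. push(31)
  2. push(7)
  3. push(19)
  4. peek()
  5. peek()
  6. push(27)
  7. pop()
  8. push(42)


push(31) -> [31]
push(7) -> [31, 7]
push(19) -> [31, 7, 19]
peek()->19
peek()->19
push(27) -> [31, 7, 19, 27]
pop()->27, [31, 7, 19]
push(42) -> [31, 7, 19, 42]

Final stack: [31, 7, 19, 42]


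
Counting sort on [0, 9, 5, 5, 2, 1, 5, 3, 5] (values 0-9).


Input: [0, 9, 5, 5, 2, 1, 5, 3, 5]
Counts: [1, 1, 1, 1, 0, 4, 0, 0, 0, 1]

Sorted: [0, 1, 2, 3, 5, 5, 5, 5, 9]


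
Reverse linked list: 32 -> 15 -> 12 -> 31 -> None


Step 1: curr=32, set curr.next=prev(None) | reversed so far: 32
Step 2: curr=15, set curr.next=prev(32) | reversed so far: 15 -> 32
Step 3: curr=12, set curr.next=prev(15) | reversed so far: 12 -> 15 -> 32
Step 4: curr=31, set curr.next=prev(12) | reversed so far: 31 -> 12 -> 15 -> 32

31 -> 12 -> 15 -> 32 -> None


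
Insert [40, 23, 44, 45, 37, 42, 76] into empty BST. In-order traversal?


Insert 40: root
Insert 23: L from 40
Insert 44: R from 40
Insert 45: R from 40 -> R from 44
Insert 37: L from 40 -> R from 23
Insert 42: R from 40 -> L from 44
Insert 76: R from 40 -> R from 44 -> R from 45

In-order: [23, 37, 40, 42, 44, 45, 76]


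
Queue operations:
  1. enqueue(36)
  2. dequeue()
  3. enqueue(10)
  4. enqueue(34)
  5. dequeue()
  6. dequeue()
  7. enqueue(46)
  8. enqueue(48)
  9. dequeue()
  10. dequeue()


enqueue(36) -> [36]
dequeue()->36, []
enqueue(10) -> [10]
enqueue(34) -> [10, 34]
dequeue()->10, [34]
dequeue()->34, []
enqueue(46) -> [46]
enqueue(48) -> [46, 48]
dequeue()->46, [48]
dequeue()->48, []

Final queue: []


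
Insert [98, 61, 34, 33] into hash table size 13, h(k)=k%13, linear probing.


Insert 98: h=7 -> slot 7
Insert 61: h=9 -> slot 9
Insert 34: h=8 -> slot 8
Insert 33: h=7, 3 probes -> slot 10

Table: [None, None, None, None, None, None, None, 98, 34, 61, 33, None, None]


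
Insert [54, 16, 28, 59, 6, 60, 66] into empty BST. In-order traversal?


Insert 54: root
Insert 16: L from 54
Insert 28: L from 54 -> R from 16
Insert 59: R from 54
Insert 6: L from 54 -> L from 16
Insert 60: R from 54 -> R from 59
Insert 66: R from 54 -> R from 59 -> R from 60

In-order: [6, 16, 28, 54, 59, 60, 66]


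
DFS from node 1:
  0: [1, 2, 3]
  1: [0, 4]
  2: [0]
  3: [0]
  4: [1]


Visit 1, push [4, 0]
Visit 0, push [3, 2]
Visit 2, push []
Visit 3, push []
Visit 4, push []

DFS order: [1, 0, 2, 3, 4]


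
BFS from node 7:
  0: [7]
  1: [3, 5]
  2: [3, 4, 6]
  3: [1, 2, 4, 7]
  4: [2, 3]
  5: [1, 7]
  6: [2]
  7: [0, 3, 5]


Visit 7, enqueue [0, 3, 5]
Visit 0, enqueue []
Visit 3, enqueue [1, 2, 4]
Visit 5, enqueue []
Visit 1, enqueue []
Visit 2, enqueue [6]
Visit 4, enqueue []
Visit 6, enqueue []

BFS order: [7, 0, 3, 5, 1, 2, 4, 6]


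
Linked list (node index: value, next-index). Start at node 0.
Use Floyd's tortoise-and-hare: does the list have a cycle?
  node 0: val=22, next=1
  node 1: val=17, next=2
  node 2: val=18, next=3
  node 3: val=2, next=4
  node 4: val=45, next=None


Floyd's tortoise (slow, +1) and hare (fast, +2):
  init: slow=0, fast=0
  step 1: slow=1, fast=2
  step 2: slow=2, fast=4
  step 3: fast -> None, no cycle

Cycle: no


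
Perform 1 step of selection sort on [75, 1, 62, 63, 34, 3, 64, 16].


Initial: [75, 1, 62, 63, 34, 3, 64, 16]
Step 1: min=1 at 1
  Swap: [1, 75, 62, 63, 34, 3, 64, 16]

After 1 step: [1, 75, 62, 63, 34, 3, 64, 16]


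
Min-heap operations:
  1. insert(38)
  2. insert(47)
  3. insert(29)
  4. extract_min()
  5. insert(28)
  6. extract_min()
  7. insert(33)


insert(38) -> [38]
insert(47) -> [38, 47]
insert(29) -> [29, 47, 38]
extract_min()->29, [38, 47]
insert(28) -> [28, 47, 38]
extract_min()->28, [38, 47]
insert(33) -> [33, 47, 38]

Final heap: [33, 47, 38]


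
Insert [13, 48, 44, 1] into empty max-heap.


Insert 13: [13]
Insert 48: [48, 13]
Insert 44: [48, 13, 44]
Insert 1: [48, 13, 44, 1]

Final heap: [48, 13, 44, 1]


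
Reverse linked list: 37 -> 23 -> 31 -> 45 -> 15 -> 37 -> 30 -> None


Step 1: curr=37, set curr.next=prev(None) | reversed so far: 37
Step 2: curr=23, set curr.next=prev(37) | reversed so far: 23 -> 37
Step 3: curr=31, set curr.next=prev(23) | reversed so far: 31 -> 23 -> 37
Step 4: curr=45, set curr.next=prev(31) | reversed so far: 45 -> 31 -> 23 -> 37
Step 5: curr=15, set curr.next=prev(45) | reversed so far: 15 -> 45 -> 31 -> 23 -> 37
Step 6: curr=37, set curr.next=prev(15) | reversed so far: 37 -> 15 -> 45 -> 31 -> 23 -> 37
Step 7: curr=30, set curr.next=prev(37) | reversed so far: 30 -> 37 -> 15 -> 45 -> 31 -> 23 -> 37

30 -> 37 -> 15 -> 45 -> 31 -> 23 -> 37 -> None


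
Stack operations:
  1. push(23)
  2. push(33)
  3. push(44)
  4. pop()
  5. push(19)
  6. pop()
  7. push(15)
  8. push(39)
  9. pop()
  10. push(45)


push(23) -> [23]
push(33) -> [23, 33]
push(44) -> [23, 33, 44]
pop()->44, [23, 33]
push(19) -> [23, 33, 19]
pop()->19, [23, 33]
push(15) -> [23, 33, 15]
push(39) -> [23, 33, 15, 39]
pop()->39, [23, 33, 15]
push(45) -> [23, 33, 15, 45]

Final stack: [23, 33, 15, 45]


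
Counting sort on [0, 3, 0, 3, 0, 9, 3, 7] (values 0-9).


Input: [0, 3, 0, 3, 0, 9, 3, 7]
Counts: [3, 0, 0, 3, 0, 0, 0, 1, 0, 1]

Sorted: [0, 0, 0, 3, 3, 3, 7, 9]


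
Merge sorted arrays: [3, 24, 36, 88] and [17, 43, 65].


Take 3 from A
Take 17 from B
Take 24 from A
Take 36 from A
Take 43 from B
Take 65 from B

Merged: [3, 17, 24, 36, 43, 65, 88]


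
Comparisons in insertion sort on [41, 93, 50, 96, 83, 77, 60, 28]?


Algorithm: insertion sort
Input: [41, 93, 50, 96, 83, 77, 60, 28]
Sorted: [28, 41, 50, 60, 77, 83, 93, 96]

23
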